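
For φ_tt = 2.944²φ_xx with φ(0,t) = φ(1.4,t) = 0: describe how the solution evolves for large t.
φ oscillates (no decay). Energy is conserved; the solution oscillates indefinitely as standing waves.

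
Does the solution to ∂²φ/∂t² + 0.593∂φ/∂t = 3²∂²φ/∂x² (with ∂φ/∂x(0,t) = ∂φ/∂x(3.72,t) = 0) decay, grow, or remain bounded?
φ → constant (steady state). Damping (γ=0.593) dissipates the nonconstant modes; with Neumann BCs the spatial average obeys M''+γM'=0 and tends to a finite limit.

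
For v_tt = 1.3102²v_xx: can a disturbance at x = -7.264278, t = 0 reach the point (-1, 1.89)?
No. The domain of dependence is [-3.476278, 1.476278], and -7.264278 is outside this interval.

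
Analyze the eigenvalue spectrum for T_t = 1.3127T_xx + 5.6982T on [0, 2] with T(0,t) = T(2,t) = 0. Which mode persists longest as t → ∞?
Eigenvalues: λₙ = 1.3127n²π²/2² - 5.6982.
First three modes:
  n=1: λ₁ = 1.3127π²/2² - 5.6982 ≈ -2.459
  n=2: λ₂ = 5.2508π²/2² - 5.6982 ≈ 7.258
  n=3: λ₃ = 11.8143π²/2² - 5.6982 ≈ 23.452
Since 1.3127π²/2² ≈ 3.239 < 5.6982, λ₁ < 0.
The n=1 mode grows fastest (−λₙ is largest for n=1) → dominates.
Asymptotic: T ~ c₁ sin(πx/2) e^{2.459t} (exponential growth at rate −λ₁ ≈ 2.459).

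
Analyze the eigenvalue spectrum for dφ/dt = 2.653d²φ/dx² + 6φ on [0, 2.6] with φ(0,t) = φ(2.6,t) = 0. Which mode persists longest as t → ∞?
Eigenvalues: λₙ = 2.653n²π²/2.6² - 6.
First three modes:
  n=1: λ₁ = 2.653π²/2.6² - 6 ≈ -2.127
  n=2: λ₂ = 10.612π²/2.6² - 6 ≈ 9.494
  n=3: λ₃ = 23.877π²/2.6² - 6 ≈ 28.86
Since 2.653π²/2.6² ≈ 3.873 < 6, λ₁ < 0.
The n=1 mode grows fastest (−λₙ is largest for n=1) → dominates.
Asymptotic: φ ~ c₁ sin(πx/2.6) e^{2.127t} (exponential growth at rate −λ₁ ≈ 2.127).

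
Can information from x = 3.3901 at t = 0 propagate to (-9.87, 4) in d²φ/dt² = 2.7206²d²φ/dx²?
No. The domain of dependence is [-20.7524, 1.0124], and 3.3901 is outside this interval.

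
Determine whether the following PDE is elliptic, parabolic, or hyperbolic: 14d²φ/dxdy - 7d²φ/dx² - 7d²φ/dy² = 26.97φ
Rewriting in standard form: -7d²φ/dx² + 14d²φ/dxdy - 7d²φ/dy² - 26.97φ = 0. Coefficients: A = -7, B = 14, C = -7. B² - 4AC = 0, which is zero, so the equation is parabolic.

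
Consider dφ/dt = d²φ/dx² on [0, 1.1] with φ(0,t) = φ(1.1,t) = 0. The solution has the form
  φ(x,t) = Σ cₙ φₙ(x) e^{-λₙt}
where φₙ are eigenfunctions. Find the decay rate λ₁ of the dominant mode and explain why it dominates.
Eigenvalues: λₙ = n²π²/1.1².
First three modes:
  n=1: λ₁ = π²/1.1² ≈ 8.157
  n=2: λ₂ = 4π²/1.1² ≈ 32.627 (4× faster decay)
  n=3: λ₃ = 9π²/1.1² ≈ 73.41 (9× faster decay)
As t → ∞, higher modes decay exponentially faster. The n=1 mode dominates: φ ~ c₁ sin(πx/1.1) e^{-λ₁t}.
Decay rate: λ₁ = π²/1.1² ≈ 8.157.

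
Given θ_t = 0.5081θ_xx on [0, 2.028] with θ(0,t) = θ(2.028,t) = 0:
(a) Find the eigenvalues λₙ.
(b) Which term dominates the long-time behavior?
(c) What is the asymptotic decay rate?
Eigenvalues: λₙ = 0.5081n²π²/2.028².
First three modes:
  n=1: λ₁ = 0.5081π²/2.028² ≈ 1.219
  n=2: λ₂ = 2.0324π²/2.028² ≈ 4.877 (4× faster decay)
  n=3: λ₃ = 4.5729π²/2.028² ≈ 10.974 (9× faster decay)
As t → ∞, higher modes decay exponentially faster. The n=1 mode dominates: θ ~ c₁ sin(πx/2.028) e^{-λ₁t}.
Decay rate: λ₁ = 0.5081π²/2.028² ≈ 1.219.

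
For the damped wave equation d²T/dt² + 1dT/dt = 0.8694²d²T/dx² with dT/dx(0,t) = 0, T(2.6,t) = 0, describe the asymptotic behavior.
T → 0. Damping (γ=1) dissipates energy; oscillations decay exponentially.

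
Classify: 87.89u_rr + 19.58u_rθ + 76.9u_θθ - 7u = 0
Elliptic (discriminant = -26651.5876).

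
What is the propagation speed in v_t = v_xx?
Infinite. The heat equation is parabolic, not hyperbolic, so disturbances propagate instantly.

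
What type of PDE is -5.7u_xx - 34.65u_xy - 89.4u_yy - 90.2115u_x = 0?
With A = -5.7, B = -34.65, C = -89.4, the discriminant is -837.6975. This is an elliptic PDE.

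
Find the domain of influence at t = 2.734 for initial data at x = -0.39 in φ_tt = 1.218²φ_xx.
Domain of influence: [-3.720012, 2.940012]. Data at x = -0.39 spreads outward at speed 1.218.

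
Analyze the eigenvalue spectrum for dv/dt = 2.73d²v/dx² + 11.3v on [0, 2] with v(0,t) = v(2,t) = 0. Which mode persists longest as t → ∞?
Eigenvalues: λₙ = 2.73n²π²/2² - 11.3.
First three modes:
  n=1: λ₁ = 2.73π²/2² - 11.3 ≈ -4.564
  n=2: λ₂ = 10.92π²/2² - 11.3 ≈ 15.644
  n=3: λ₃ = 24.57π²/2² - 11.3 ≈ 49.324
Since 2.73π²/2² ≈ 6.736 < 11.3, λ₁ < 0.
The n=1 mode grows fastest (−λₙ is largest for n=1) → dominates.
Asymptotic: v ~ c₁ sin(πx/2) e^{4.564t} (exponential growth at rate −λ₁ ≈ 4.564).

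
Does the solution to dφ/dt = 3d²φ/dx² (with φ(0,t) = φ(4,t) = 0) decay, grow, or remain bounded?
φ → 0. Heat diffuses out through both boundaries.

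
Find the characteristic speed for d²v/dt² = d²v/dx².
Speed = 1. Information travels along characteristics x = x₀ ± 1t.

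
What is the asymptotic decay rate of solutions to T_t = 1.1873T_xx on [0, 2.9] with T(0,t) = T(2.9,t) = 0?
Eigenvalues: λₙ = 1.1873n²π²/2.9².
First three modes:
  n=1: λ₁ = 1.1873π²/2.9² ≈ 1.393
  n=2: λ₂ = 4.7492π²/2.9² ≈ 5.573 (4× faster decay)
  n=3: λ₃ = 10.6857π²/2.9² ≈ 12.54 (9× faster decay)
As t → ∞, higher modes decay exponentially faster. The n=1 mode dominates: T ~ c₁ sin(πx/2.9) e^{-λ₁t}.
Decay rate: λ₁ = 1.1873π²/2.9² ≈ 1.393.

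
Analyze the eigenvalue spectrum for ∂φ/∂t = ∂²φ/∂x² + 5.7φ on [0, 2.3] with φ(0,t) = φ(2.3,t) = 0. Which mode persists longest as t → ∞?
Eigenvalues: λₙ = n²π²/2.3² - 5.7.
First three modes:
  n=1: λ₁ = π²/2.3² - 5.7 ≈ -3.834
  n=2: λ₂ = 4π²/2.3² - 5.7 ≈ 1.763
  n=3: λ₃ = 9π²/2.3² - 5.7 ≈ 11.091
Since π²/2.3² ≈ 1.866 < 5.7, λ₁ < 0.
The n=1 mode grows fastest (−λₙ is largest for n=1) → dominates.
Asymptotic: φ ~ c₁ sin(πx/2.3) e^{3.834t} (exponential growth at rate −λ₁ ≈ 3.834).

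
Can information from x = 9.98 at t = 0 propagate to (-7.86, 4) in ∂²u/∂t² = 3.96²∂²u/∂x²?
No. The domain of dependence is [-23.7, 7.98], and 9.98 is outside this interval.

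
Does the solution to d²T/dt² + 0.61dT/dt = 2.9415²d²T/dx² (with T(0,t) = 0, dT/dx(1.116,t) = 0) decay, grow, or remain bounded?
T → 0. Damping (γ=0.61) dissipates energy; oscillations decay exponentially.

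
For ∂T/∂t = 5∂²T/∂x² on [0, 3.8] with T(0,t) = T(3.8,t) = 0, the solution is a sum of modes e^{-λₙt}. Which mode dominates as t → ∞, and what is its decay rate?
Eigenvalues: λₙ = 5n²π²/3.8².
First three modes:
  n=1: λ₁ = 5π²/3.8² ≈ 3.417
  n=2: λ₂ = 20π²/3.8² ≈ 13.67 (4× faster decay)
  n=3: λ₃ = 45π²/3.8² ≈ 30.757 (9× faster decay)
As t → ∞, higher modes decay exponentially faster. The n=1 mode dominates: T ~ c₁ sin(πx/3.8) e^{-λ₁t}.
Decay rate: λ₁ = 5π²/3.8² ≈ 3.417.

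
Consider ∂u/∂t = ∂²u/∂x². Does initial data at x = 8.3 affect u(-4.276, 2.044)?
Yes, for any finite x. The heat equation has infinite propagation speed, so all initial data affects all points at any t > 0.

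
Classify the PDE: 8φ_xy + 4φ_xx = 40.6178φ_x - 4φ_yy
Rewriting in standard form: 4φ_xx + 8φ_xy + 4φ_yy - 40.6178φ_x = 0. A = 4, B = 8, C = 4. Discriminant B² - 4AC = 0. Since 0 = 0, parabolic.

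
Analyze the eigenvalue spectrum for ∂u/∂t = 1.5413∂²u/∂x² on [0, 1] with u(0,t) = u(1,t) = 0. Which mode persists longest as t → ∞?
Eigenvalues: λₙ = 1.5413n²π².
First three modes:
  n=1: λ₁ = 1.5413π² ≈ 15.212
  n=2: λ₂ = 6.1652π² ≈ 60.848 (4× faster decay)
  n=3: λ₃ = 13.8717π² ≈ 136.908 (9× faster decay)
As t → ∞, higher modes decay exponentially faster. The n=1 mode dominates: u ~ c₁ sin(πx) e^{-λ₁t}.
Decay rate: λ₁ = 1.5413π² ≈ 15.212.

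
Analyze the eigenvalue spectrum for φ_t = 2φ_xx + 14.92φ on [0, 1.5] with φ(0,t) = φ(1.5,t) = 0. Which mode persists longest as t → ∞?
Eigenvalues: λₙ = 2n²π²/1.5² - 14.92.
First three modes:
  n=1: λ₁ = 2π²/1.5² - 14.92 ≈ -6.147
  n=2: λ₂ = 8π²/1.5² - 14.92 ≈ 20.172
  n=3: λ₃ = 18π²/1.5² - 14.92 ≈ 64.037
Since 2π²/1.5² ≈ 8.773 < 14.92, λ₁ < 0.
The n=1 mode grows fastest (−λₙ is largest for n=1) → dominates.
Asymptotic: φ ~ c₁ sin(πx/1.5) e^{6.147t} (exponential growth at rate −λ₁ ≈ 6.147).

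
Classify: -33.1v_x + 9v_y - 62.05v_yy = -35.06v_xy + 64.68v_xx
Rewriting in standard form: -64.68v_xx + 35.06v_xy - 62.05v_yy - 33.1v_x + 9v_y = 0. Elliptic (discriminant = -14824.3724).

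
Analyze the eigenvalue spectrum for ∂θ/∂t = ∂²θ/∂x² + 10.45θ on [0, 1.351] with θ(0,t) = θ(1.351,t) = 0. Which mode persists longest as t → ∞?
Eigenvalues: λₙ = n²π²/1.351² - 10.45.
First three modes:
  n=1: λ₁ = π²/1.351² - 10.45 ≈ -5.043
  n=2: λ₂ = 4π²/1.351² - 10.45 ≈ 11.18
  n=3: λ₃ = 9π²/1.351² - 10.45 ≈ 38.217
Since π²/1.351² ≈ 5.407 < 10.45, λ₁ < 0.
The n=1 mode grows fastest (−λₙ is largest for n=1) → dominates.
Asymptotic: θ ~ c₁ sin(πx/1.351) e^{5.043t} (exponential growth at rate −λ₁ ≈ 5.043).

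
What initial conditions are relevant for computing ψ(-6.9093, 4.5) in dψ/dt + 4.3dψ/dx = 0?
A single point: x = -26.2593. The characteristic through (-6.9093, 4.5) is x - 4.3t = const, so x = -6.9093 - 4.3·4.5 = -26.2593.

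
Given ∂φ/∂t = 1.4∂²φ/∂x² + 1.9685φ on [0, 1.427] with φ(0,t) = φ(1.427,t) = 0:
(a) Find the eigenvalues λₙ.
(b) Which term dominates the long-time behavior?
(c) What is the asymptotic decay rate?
Eigenvalues: λₙ = 1.4n²π²/1.427² - 1.9685.
First three modes:
  n=1: λ₁ = 1.4π²/1.427² - 1.9685 ≈ 4.817
  n=2: λ₂ = 5.6π²/1.427² - 1.9685 ≈ 25.173
  n=3: λ₃ = 12.6π²/1.427² - 1.9685 ≈ 59.101
Since 1.4π²/1.427² ≈ 6.785 > 1.9685, all λₙ > 0.
The n=1 mode decays slowest → dominates as t → ∞.
Asymptotic: φ ~ c₁ sin(πx/1.427) e^{-λ₁t} with decay rate λ₁ ≈ 4.817.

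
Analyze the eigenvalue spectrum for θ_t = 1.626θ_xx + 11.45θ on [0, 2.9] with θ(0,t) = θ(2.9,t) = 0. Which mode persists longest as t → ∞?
Eigenvalues: λₙ = 1.626n²π²/2.9² - 11.45.
First three modes:
  n=1: λ₁ = 1.626π²/2.9² - 11.45 ≈ -9.542
  n=2: λ₂ = 6.504π²/2.9² - 11.45 ≈ -3.817
  n=3: λ₃ = 14.634π²/2.9² - 11.45 ≈ 5.724
Since 1.626π²/2.9² ≈ 1.908 < 11.45, λ₁ < 0.
The n=1 mode grows fastest (−λₙ is largest for n=1) → dominates.
Asymptotic: θ ~ c₁ sin(πx/2.9) e^{9.542t} (exponential growth at rate −λ₁ ≈ 9.542).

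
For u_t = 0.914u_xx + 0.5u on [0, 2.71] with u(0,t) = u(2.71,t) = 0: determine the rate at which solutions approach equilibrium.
Eigenvalues: λₙ = 0.914n²π²/2.71² - 0.5.
First three modes:
  n=1: λ₁ = 0.914π²/2.71² - 0.5 ≈ 0.728
  n=2: λ₂ = 3.656π²/2.71² - 0.5 ≈ 4.413
  n=3: λ₃ = 8.226π²/2.71² - 0.5 ≈ 10.555
Since 0.914π²/2.71² ≈ 1.228 > 0.5, all λₙ > 0.
The n=1 mode decays slowest → dominates as t → ∞.
Asymptotic: u ~ c₁ sin(πx/2.71) e^{-λ₁t} with decay rate λ₁ ≈ 0.728.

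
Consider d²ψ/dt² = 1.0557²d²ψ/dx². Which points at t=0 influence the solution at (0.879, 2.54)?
Domain of dependence: [-1.802478, 3.560478]. Signals travel at speed 1.0557, so data within |x - 0.879| ≤ 1.0557·2.54 = 2.681478 can reach the point.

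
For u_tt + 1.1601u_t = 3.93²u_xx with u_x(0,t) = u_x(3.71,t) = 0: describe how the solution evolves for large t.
u → constant (steady state). Damping (γ=1.1601) dissipates the nonconstant modes; with Neumann BCs the spatial average obeys M''+γM'=0 and tends to a finite limit.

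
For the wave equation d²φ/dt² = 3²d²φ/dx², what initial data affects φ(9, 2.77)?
Domain of dependence: [0.69, 17.31]. Signals travel at speed 3, so data within |x - 9| ≤ 3·2.77 = 8.31 can reach the point.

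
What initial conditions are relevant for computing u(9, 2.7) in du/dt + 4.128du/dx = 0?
A single point: x = -2.1456. The characteristic through (9, 2.7) is x - 4.128t = const, so x = 9 - 4.128·2.7 = -2.1456.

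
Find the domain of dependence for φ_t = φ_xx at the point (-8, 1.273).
The entire real line. The heat equation has infinite propagation speed: any initial disturbance instantly affects all points (though exponentially small far away).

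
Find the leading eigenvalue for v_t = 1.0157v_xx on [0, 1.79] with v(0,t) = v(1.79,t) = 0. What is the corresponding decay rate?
Eigenvalues: λₙ = 1.0157n²π²/1.79².
First three modes:
  n=1: λ₁ = 1.0157π²/1.79² ≈ 3.129
  n=2: λ₂ = 4.0628π²/1.79² ≈ 12.515 (4× faster decay)
  n=3: λ₃ = 9.1413π²/1.79² ≈ 28.158 (9× faster decay)
As t → ∞, higher modes decay exponentially faster. The n=1 mode dominates: v ~ c₁ sin(πx/1.79) e^{-λ₁t}.
Decay rate: λ₁ = 1.0157π²/1.79² ≈ 3.129.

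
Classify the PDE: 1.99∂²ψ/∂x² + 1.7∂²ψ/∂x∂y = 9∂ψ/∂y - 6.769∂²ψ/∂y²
Rewriting in standard form: 1.99∂²ψ/∂x² + 1.7∂²ψ/∂x∂y + 6.769∂²ψ/∂y² - 9∂ψ/∂y = 0. A = 1.99, B = 1.7, C = 6.769. Discriminant B² - 4AC = -50.99124. Since -50.99124 < 0, elliptic.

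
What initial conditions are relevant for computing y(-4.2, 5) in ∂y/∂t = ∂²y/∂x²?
The entire real line. The heat equation has infinite propagation speed: any initial disturbance instantly affects all points (though exponentially small far away).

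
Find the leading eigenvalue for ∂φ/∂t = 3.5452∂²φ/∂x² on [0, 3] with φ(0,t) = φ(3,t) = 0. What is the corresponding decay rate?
Eigenvalues: λₙ = 3.5452n²π²/3².
First three modes:
  n=1: λ₁ = 3.5452π²/3² ≈ 3.888
  n=2: λ₂ = 14.1808π²/3² ≈ 15.551 (4× faster decay)
  n=3: λ₃ = 31.9068π²/3² ≈ 34.99 (9× faster decay)
As t → ∞, higher modes decay exponentially faster. The n=1 mode dominates: φ ~ c₁ sin(πx/3) e^{-λ₁t}.
Decay rate: λ₁ = 3.5452π²/3² ≈ 3.888.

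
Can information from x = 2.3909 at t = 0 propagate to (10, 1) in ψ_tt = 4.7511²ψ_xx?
No. The domain of dependence is [5.2489, 14.7511], and 2.3909 is outside this interval.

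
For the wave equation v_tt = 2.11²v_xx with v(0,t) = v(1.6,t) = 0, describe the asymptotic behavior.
v oscillates (no decay). Energy is conserved; the solution oscillates indefinitely as standing waves.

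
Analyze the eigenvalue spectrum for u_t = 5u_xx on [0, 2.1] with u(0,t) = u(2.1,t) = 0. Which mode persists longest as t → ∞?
Eigenvalues: λₙ = 5n²π²/2.1².
First three modes:
  n=1: λ₁ = 5π²/2.1² ≈ 11.19
  n=2: λ₂ = 20π²/2.1² ≈ 44.76 (4× faster decay)
  n=3: λ₃ = 45π²/2.1² ≈ 100.71 (9× faster decay)
As t → ∞, higher modes decay exponentially faster. The n=1 mode dominates: u ~ c₁ sin(πx/2.1) e^{-λ₁t}.
Decay rate: λ₁ = 5π²/2.1² ≈ 11.19.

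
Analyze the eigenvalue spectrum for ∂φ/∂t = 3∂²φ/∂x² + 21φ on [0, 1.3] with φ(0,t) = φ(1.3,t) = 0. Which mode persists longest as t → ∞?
Eigenvalues: λₙ = 3n²π²/1.3² - 21.
First three modes:
  n=1: λ₁ = 3π²/1.3² - 21 ≈ -3.48
  n=2: λ₂ = 12π²/1.3² - 21 ≈ 49.08
  n=3: λ₃ = 27π²/1.3² - 21 ≈ 136.68
Since 3π²/1.3² ≈ 17.52 < 21, λ₁ < 0.
The n=1 mode grows fastest (−λₙ is largest for n=1) → dominates.
Asymptotic: φ ~ c₁ sin(πx/1.3) e^{3.48t} (exponential growth at rate −λ₁ ≈ 3.48).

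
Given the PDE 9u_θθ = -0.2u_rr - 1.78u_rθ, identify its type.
Rewriting in standard form: 0.2u_rr + 1.78u_rθ + 9u_θθ = 0. The second-order coefficients are A = 0.2, B = 1.78, C = 9. Since B² - 4AC = -4.0316 < 0, this is an elliptic PDE.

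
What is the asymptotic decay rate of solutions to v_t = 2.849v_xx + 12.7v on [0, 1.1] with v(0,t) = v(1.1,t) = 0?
Eigenvalues: λₙ = 2.849n²π²/1.1² - 12.7.
First three modes:
  n=1: λ₁ = 2.849π²/1.1² - 12.7 ≈ 10.538
  n=2: λ₂ = 11.396π²/1.1² - 12.7 ≈ 80.254
  n=3: λ₃ = 25.641π²/1.1² - 12.7 ≈ 196.446
Since 2.849π²/1.1² ≈ 23.238 > 12.7, all λₙ > 0.
The n=1 mode decays slowest → dominates as t → ∞.
Asymptotic: v ~ c₁ sin(πx/1.1) e^{-λ₁t} with decay rate λ₁ ≈ 10.538.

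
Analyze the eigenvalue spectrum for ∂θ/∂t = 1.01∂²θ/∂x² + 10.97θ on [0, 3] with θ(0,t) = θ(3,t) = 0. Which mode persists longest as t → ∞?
Eigenvalues: λₙ = 1.01n²π²/3² - 10.97.
First three modes:
  n=1: λ₁ = 1.01π²/3² - 10.97 ≈ -9.862
  n=2: λ₂ = 4.04π²/3² - 10.97 ≈ -6.54
  n=3: λ₃ = 9.09π²/3² - 10.97 ≈ -1.002
Since 1.01π²/3² ≈ 1.108 < 10.97, λ₁ < 0.
The n=1 mode grows fastest (−λₙ is largest for n=1) → dominates.
Asymptotic: θ ~ c₁ sin(πx/3) e^{9.862t} (exponential growth at rate −λ₁ ≈ 9.862).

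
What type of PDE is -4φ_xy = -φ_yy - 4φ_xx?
Rewriting in standard form: 4φ_xx - 4φ_xy + φ_yy = 0. With A = 4, B = -4, C = 1, the discriminant is 0. This is a parabolic PDE.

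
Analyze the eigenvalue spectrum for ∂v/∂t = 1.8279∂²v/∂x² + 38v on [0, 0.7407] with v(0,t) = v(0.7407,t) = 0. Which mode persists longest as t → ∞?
Eigenvalues: λₙ = 1.8279n²π²/0.7407² - 38.
First three modes:
  n=1: λ₁ = 1.8279π²/0.7407² - 38 ≈ -5.117
  n=2: λ₂ = 7.3116π²/0.7407² - 38 ≈ 93.531
  n=3: λ₃ = 16.4511π²/0.7407² - 38 ≈ 257.944
Since 1.8279π²/0.7407² ≈ 32.883 < 38, λ₁ < 0.
The n=1 mode grows fastest (−λₙ is largest for n=1) → dominates.
Asymptotic: v ~ c₁ sin(πx/0.7407) e^{5.117t} (exponential growth at rate −λ₁ ≈ 5.117).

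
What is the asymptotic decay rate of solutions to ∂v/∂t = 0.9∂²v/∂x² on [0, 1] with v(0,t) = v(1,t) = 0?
Eigenvalues: λₙ = 0.9n²π².
First three modes:
  n=1: λ₁ = 0.9π² ≈ 8.883
  n=2: λ₂ = 3.6π² ≈ 35.531 (4× faster decay)
  n=3: λ₃ = 8.1π² ≈ 79.944 (9× faster decay)
As t → ∞, higher modes decay exponentially faster. The n=1 mode dominates: v ~ c₁ sin(πx) e^{-λ₁t}.
Decay rate: λ₁ = 0.9π² ≈ 8.883.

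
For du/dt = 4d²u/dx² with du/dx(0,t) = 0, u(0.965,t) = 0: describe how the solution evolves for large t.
u → 0. Heat escapes through the Dirichlet boundary.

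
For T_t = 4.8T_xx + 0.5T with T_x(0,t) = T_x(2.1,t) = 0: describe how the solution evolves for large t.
T grows unboundedly. With Neumann BCs the constant mode has diffusion eigenvalue 0, so any r > 0 makes it grow like e^(0.5t); solution grows exponentially.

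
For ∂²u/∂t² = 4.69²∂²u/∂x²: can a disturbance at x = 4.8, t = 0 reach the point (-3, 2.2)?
Yes. The domain of dependence is [-13.318, 7.318], and 4.8 ∈ [-13.318, 7.318].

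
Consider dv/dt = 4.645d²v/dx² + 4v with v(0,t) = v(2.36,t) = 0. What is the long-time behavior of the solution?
As t → ∞, v → 0. Diffusion dominates reaction (r=4 < κπ²/L²≈8.23); solution decays.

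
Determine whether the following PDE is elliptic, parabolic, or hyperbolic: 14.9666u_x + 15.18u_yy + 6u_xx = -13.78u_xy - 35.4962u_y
Rewriting in standard form: 6u_xx + 13.78u_xy + 15.18u_yy + 14.9666u_x + 35.4962u_y = 0. Coefficients: A = 6, B = 13.78, C = 15.18. B² - 4AC = -174.4316, which is negative, so the equation is elliptic.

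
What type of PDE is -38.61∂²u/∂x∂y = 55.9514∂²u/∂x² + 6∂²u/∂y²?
Rewriting in standard form: -55.9514∂²u/∂x² - 38.61∂²u/∂x∂y - 6∂²u/∂y² = 0. With A = -55.9514, B = -38.61, C = -6, the discriminant is 147.8985. This is a hyperbolic PDE.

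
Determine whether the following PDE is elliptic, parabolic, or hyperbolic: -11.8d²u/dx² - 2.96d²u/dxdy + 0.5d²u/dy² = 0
Coefficients: A = -11.8, B = -2.96, C = 0.5. B² - 4AC = 32.3616, which is positive, so the equation is hyperbolic.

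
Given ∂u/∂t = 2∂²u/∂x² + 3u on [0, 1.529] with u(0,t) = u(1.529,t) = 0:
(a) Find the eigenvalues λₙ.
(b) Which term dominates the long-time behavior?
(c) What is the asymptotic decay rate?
Eigenvalues: λₙ = 2n²π²/1.529² - 3.
First three modes:
  n=1: λ₁ = 2π²/1.529² - 3 ≈ 5.443
  n=2: λ₂ = 8π²/1.529² - 3 ≈ 30.773
  n=3: λ₃ = 18π²/1.529² - 3 ≈ 72.99
Since 2π²/1.529² ≈ 8.443 > 3, all λₙ > 0.
The n=1 mode decays slowest → dominates as t → ∞.
Asymptotic: u ~ c₁ sin(πx/1.529) e^{-λ₁t} with decay rate λ₁ ≈ 5.443.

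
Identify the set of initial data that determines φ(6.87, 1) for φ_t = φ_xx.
The entire real line. The heat equation has infinite propagation speed: any initial disturbance instantly affects all points (though exponentially small far away).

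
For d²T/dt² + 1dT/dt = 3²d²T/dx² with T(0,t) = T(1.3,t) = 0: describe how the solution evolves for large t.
T → 0. Damping (γ=1) dissipates energy; oscillations decay exponentially.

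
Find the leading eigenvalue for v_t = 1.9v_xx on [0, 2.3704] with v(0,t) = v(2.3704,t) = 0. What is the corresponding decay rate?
Eigenvalues: λₙ = 1.9n²π²/2.3704².
First three modes:
  n=1: λ₁ = 1.9π²/2.3704² ≈ 3.337
  n=2: λ₂ = 7.6π²/2.3704² ≈ 13.35 (4× faster decay)
  n=3: λ₃ = 17.1π²/2.3704² ≈ 30.037 (9× faster decay)
As t → ∞, higher modes decay exponentially faster. The n=1 mode dominates: v ~ c₁ sin(πx/2.3704) e^{-λ₁t}.
Decay rate: λ₁ = 1.9π²/2.3704² ≈ 3.337.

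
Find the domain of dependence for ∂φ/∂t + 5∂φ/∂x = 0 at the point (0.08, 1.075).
A single point: x = -5.295. The characteristic through (0.08, 1.075) is x - 5t = const, so x = 0.08 - 5·1.075 = -5.295.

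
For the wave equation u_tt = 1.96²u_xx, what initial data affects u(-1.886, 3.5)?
Domain of dependence: [-8.746, 4.974]. Signals travel at speed 1.96, so data within |x - -1.886| ≤ 1.96·3.5 = 6.86 can reach the point.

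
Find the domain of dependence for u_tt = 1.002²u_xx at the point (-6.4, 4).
Domain of dependence: [-10.408, -2.392]. Signals travel at speed 1.002, so data within |x - -6.4| ≤ 1.002·4 = 4.008 can reach the point.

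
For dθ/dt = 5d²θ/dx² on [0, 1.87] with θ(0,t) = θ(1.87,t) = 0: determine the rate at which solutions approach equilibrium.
Eigenvalues: λₙ = 5n²π²/1.87².
First three modes:
  n=1: λ₁ = 5π²/1.87² ≈ 14.112
  n=2: λ₂ = 20π²/1.87² ≈ 56.448 (4× faster decay)
  n=3: λ₃ = 45π²/1.87² ≈ 127.007 (9× faster decay)
As t → ∞, higher modes decay exponentially faster. The n=1 mode dominates: θ ~ c₁ sin(πx/1.87) e^{-λ₁t}.
Decay rate: λ₁ = 5π²/1.87² ≈ 14.112.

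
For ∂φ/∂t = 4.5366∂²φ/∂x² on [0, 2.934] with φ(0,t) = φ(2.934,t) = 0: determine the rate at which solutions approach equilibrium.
Eigenvalues: λₙ = 4.5366n²π²/2.934².
First three modes:
  n=1: λ₁ = 4.5366π²/2.934² ≈ 5.201
  n=2: λ₂ = 18.1464π²/2.934² ≈ 20.805 (4× faster decay)
  n=3: λ₃ = 40.8294π²/2.934² ≈ 46.811 (9× faster decay)
As t → ∞, higher modes decay exponentially faster. The n=1 mode dominates: φ ~ c₁ sin(πx/2.934) e^{-λ₁t}.
Decay rate: λ₁ = 4.5366π²/2.934² ≈ 5.201.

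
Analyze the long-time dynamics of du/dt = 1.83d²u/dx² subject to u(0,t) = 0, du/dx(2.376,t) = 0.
Long-time behavior: u → 0. Heat escapes through the Dirichlet boundary.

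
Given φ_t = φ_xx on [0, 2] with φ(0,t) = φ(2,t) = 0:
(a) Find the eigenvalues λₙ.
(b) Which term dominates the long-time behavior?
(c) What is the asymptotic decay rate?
Eigenvalues: λₙ = n²π²/2².
First three modes:
  n=1: λ₁ = π²/2² ≈ 2.467
  n=2: λ₂ = 4π²/2² ≈ 9.87 (4× faster decay)
  n=3: λ₃ = 9π²/2² ≈ 22.207 (9× faster decay)
As t → ∞, higher modes decay exponentially faster. The n=1 mode dominates: φ ~ c₁ sin(πx/2) e^{-λ₁t}.
Decay rate: λ₁ = π²/2² ≈ 2.467.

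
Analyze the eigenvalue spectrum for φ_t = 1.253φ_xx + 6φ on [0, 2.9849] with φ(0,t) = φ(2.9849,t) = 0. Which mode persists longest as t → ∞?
Eigenvalues: λₙ = 1.253n²π²/2.9849² - 6.
First three modes:
  n=1: λ₁ = 1.253π²/2.9849² - 6 ≈ -4.612
  n=2: λ₂ = 5.012π²/2.9849² - 6 ≈ -0.448
  n=3: λ₃ = 11.277π²/2.9849² - 6 ≈ 6.492
Since 1.253π²/2.9849² ≈ 1.388 < 6, λ₁ < 0.
The n=1 mode grows fastest (−λₙ is largest for n=1) → dominates.
Asymptotic: φ ~ c₁ sin(πx/2.9849) e^{4.612t} (exponential growth at rate −λ₁ ≈ 4.612).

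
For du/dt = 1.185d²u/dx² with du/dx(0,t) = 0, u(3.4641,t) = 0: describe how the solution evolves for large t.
u → 0. Heat escapes through the Dirichlet boundary.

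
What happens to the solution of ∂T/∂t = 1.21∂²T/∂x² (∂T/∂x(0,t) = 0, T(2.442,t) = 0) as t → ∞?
T → 0. Heat escapes through the Dirichlet boundary.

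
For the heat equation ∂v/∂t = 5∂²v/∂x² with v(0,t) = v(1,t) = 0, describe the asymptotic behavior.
v → 0. Heat diffuses out through both boundaries.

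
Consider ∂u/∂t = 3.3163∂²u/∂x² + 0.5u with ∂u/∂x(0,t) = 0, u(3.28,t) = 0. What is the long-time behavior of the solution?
As t → ∞, u → 0. Diffusion dominates reaction (r=0.5 < κπ²/(4L²)≈0.76); solution decays.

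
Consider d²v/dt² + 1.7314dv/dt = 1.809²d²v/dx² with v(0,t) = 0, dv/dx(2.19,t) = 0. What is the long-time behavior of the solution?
As t → ∞, v → 0. Damping (γ=1.7314) dissipates energy; oscillations decay exponentially.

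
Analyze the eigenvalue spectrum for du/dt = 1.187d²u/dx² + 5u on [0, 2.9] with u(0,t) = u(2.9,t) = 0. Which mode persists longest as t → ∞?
Eigenvalues: λₙ = 1.187n²π²/2.9² - 5.
First three modes:
  n=1: λ₁ = 1.187π²/2.9² - 5 ≈ -3.607
  n=2: λ₂ = 4.748π²/2.9² - 5 ≈ 0.572
  n=3: λ₃ = 10.683π²/2.9² - 5 ≈ 7.537
Since 1.187π²/2.9² ≈ 1.393 < 5, λ₁ < 0.
The n=1 mode grows fastest (−λₙ is largest for n=1) → dominates.
Asymptotic: u ~ c₁ sin(πx/2.9) e^{3.607t} (exponential growth at rate −λ₁ ≈ 3.607).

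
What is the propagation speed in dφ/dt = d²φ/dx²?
Infinite. The heat equation is parabolic, not hyperbolic, so disturbances propagate instantly.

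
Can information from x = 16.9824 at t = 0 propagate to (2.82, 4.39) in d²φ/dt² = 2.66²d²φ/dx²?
No. The domain of dependence is [-8.8574, 14.4974], and 16.9824 is outside this interval.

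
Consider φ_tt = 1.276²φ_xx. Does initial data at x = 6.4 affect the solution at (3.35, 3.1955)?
Yes. The domain of dependence is [-0.727458, 7.427458], and 6.4 ∈ [-0.727458, 7.427458].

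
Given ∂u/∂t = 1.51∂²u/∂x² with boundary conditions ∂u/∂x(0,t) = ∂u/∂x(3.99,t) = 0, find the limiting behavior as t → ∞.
u → constant (steady state). Heat is conserved (no flux at boundaries); solution approaches the spatial average.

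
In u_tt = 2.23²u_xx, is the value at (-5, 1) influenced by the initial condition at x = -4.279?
Yes. The domain of dependence is [-7.23, -2.77], and -4.279 ∈ [-7.23, -2.77].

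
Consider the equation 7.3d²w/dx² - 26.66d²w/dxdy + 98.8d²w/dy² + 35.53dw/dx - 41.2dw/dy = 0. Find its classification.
Elliptic. (A = 7.3, B = -26.66, C = 98.8 gives B² - 4AC = -2174.2044.)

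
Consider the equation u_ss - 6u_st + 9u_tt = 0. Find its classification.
Parabolic. (A = 1, B = -6, C = 9 gives B² - 4AC = 0.)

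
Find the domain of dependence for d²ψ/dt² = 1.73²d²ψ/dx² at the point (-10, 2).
Domain of dependence: [-13.46, -6.54]. Signals travel at speed 1.73, so data within |x - -10| ≤ 1.73·2 = 3.46 can reach the point.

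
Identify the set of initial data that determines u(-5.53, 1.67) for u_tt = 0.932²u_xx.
Domain of dependence: [-7.08644, -3.97356]. Signals travel at speed 0.932, so data within |x - -5.53| ≤ 0.932·1.67 = 1.55644 can reach the point.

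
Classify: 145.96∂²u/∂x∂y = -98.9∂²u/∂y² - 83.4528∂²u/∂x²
Rewriting in standard form: 83.4528∂²u/∂x² + 145.96∂²u/∂x∂y + 98.9∂²u/∂y² = 0. Elliptic (discriminant = -11709.60608).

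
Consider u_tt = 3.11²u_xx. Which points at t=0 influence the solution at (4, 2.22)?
Domain of dependence: [-2.9042, 10.9042]. Signals travel at speed 3.11, so data within |x - 4| ≤ 3.11·2.22 = 6.9042 can reach the point.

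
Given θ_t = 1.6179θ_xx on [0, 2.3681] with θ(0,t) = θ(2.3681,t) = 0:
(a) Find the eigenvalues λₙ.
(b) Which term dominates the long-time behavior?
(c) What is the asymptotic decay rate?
Eigenvalues: λₙ = 1.6179n²π²/2.3681².
First three modes:
  n=1: λ₁ = 1.6179π²/2.3681² ≈ 2.847
  n=2: λ₂ = 6.4716π²/2.3681² ≈ 11.39 (4× faster decay)
  n=3: λ₃ = 14.5611π²/2.3681² ≈ 25.627 (9× faster decay)
As t → ∞, higher modes decay exponentially faster. The n=1 mode dominates: θ ~ c₁ sin(πx/2.3681) e^{-λ₁t}.
Decay rate: λ₁ = 1.6179π²/2.3681² ≈ 2.847.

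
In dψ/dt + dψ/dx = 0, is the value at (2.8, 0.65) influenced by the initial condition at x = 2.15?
Yes. The characteristic through (2.8, 0.65) passes through x = 2.15.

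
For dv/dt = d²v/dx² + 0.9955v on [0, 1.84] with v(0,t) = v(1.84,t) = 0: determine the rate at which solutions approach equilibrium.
Eigenvalues: λₙ = n²π²/1.84² - 0.9955.
First three modes:
  n=1: λ₁ = π²/1.84² - 0.9955 ≈ 1.92
  n=2: λ₂ = 4π²/1.84² - 0.9955 ≈ 10.665
  n=3: λ₃ = 9π²/1.84² - 0.9955 ≈ 25.241
Since π²/1.84² ≈ 2.915 > 0.9955, all λₙ > 0.
The n=1 mode decays slowest → dominates as t → ∞.
Asymptotic: v ~ c₁ sin(πx/1.84) e^{-λ₁t} with decay rate λ₁ ≈ 1.92.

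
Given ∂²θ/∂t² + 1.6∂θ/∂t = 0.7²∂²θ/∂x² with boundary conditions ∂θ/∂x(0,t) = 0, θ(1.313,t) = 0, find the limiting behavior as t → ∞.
θ → 0. Damping (γ=1.6) dissipates energy; oscillations decay exponentially.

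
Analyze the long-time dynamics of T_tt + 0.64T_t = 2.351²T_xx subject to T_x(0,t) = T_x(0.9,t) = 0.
Long-time behavior: T → constant (steady state). Damping (γ=0.64) dissipates the nonconstant modes; with Neumann BCs the spatial average obeys M''+γM'=0 and tends to a finite limit.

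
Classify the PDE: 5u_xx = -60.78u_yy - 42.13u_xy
Rewriting in standard form: 5u_xx + 42.13u_xy + 60.78u_yy = 0. A = 5, B = 42.13, C = 60.78. Discriminant B² - 4AC = 559.3369. Since 559.3369 > 0, hyperbolic.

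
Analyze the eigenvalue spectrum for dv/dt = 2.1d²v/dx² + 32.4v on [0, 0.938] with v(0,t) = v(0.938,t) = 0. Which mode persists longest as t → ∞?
Eigenvalues: λₙ = 2.1n²π²/0.938² - 32.4.
First three modes:
  n=1: λ₁ = 2.1π²/0.938² - 32.4 ≈ -8.843
  n=2: λ₂ = 8.4π²/0.938² - 32.4 ≈ 61.827
  n=3: λ₃ = 18.9π²/0.938² - 32.4 ≈ 179.61
Since 2.1π²/0.938² ≈ 23.557 < 32.4, λ₁ < 0.
The n=1 mode grows fastest (−λₙ is largest for n=1) → dominates.
Asymptotic: v ~ c₁ sin(πx/0.938) e^{8.843t} (exponential growth at rate −λ₁ ≈ 8.843).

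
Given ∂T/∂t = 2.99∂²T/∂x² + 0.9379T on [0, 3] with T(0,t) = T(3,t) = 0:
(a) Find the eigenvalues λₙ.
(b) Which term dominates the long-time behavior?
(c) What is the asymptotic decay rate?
Eigenvalues: λₙ = 2.99n²π²/3² - 0.9379.
First three modes:
  n=1: λ₁ = 2.99π²/3² - 0.9379 ≈ 2.341
  n=2: λ₂ = 11.96π²/3² - 0.9379 ≈ 12.178
  n=3: λ₃ = 26.91π²/3² - 0.9379 ≈ 28.572
Since 2.99π²/3² ≈ 3.279 > 0.9379, all λₙ > 0.
The n=1 mode decays slowest → dominates as t → ∞.
Asymptotic: T ~ c₁ sin(πx/3) e^{-λ₁t} with decay rate λ₁ ≈ 2.341.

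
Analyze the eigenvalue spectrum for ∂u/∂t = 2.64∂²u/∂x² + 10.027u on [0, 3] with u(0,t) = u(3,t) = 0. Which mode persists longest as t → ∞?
Eigenvalues: λₙ = 2.64n²π²/3² - 10.027.
First three modes:
  n=1: λ₁ = 2.64π²/3² - 10.027 ≈ -7.132
  n=2: λ₂ = 10.56π²/3² - 10.027 ≈ 1.553
  n=3: λ₃ = 23.76π²/3² - 10.027 ≈ 16.029
Since 2.64π²/3² ≈ 2.895 < 10.027, λ₁ < 0.
The n=1 mode grows fastest (−λₙ is largest for n=1) → dominates.
Asymptotic: u ~ c₁ sin(πx/3) e^{7.132t} (exponential growth at rate −λ₁ ≈ 7.132).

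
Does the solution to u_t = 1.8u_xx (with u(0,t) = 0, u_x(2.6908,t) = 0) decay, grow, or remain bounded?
u → 0. Heat escapes through the Dirichlet boundary.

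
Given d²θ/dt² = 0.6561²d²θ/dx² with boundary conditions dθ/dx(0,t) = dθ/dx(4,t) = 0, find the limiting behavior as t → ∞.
θ oscillates about a mean that drifts linearly in t (generically unbounded; no decay). There is no damping, so the nonconstant modes persist as standing waves (energy conserved, no decay). But with Neumann conditions at both ends the constant mode has eigenvalue 0: the spatial mean M(t) of θ satisfies M'' = 0, so M(t) = M(0) + M'(0)·t. Unless the initial velocity has zero mean (∫θ_t(x,0)dx = 0), the solution grows linearly in t (unbounded, though not exponentially); if it does have zero mean, the solution stays bounded and simply oscillates.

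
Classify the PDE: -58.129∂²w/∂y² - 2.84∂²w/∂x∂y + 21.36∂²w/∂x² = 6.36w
Rewriting in standard form: 21.36∂²w/∂x² - 2.84∂²w/∂x∂y - 58.129∂²w/∂y² - 6.36w = 0. A = 21.36, B = -2.84, C = -58.129. Discriminant B² - 4AC = 4974.60736. Since 4974.60736 > 0, hyperbolic.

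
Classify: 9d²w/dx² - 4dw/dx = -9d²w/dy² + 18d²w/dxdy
Rewriting in standard form: 9d²w/dx² - 18d²w/dxdy + 9d²w/dy² - 4dw/dx = 0. Parabolic (discriminant = 0).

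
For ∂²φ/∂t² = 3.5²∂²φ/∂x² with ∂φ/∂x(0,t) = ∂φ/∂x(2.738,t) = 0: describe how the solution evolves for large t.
φ oscillates about a mean that drifts linearly in t (generically unbounded; no decay). There is no damping, so the nonconstant modes persist as standing waves (energy conserved, no decay). But with Neumann conditions at both ends the constant mode has eigenvalue 0: the spatial mean M(t) of φ satisfies M'' = 0, so M(t) = M(0) + M'(0)·t. Unless the initial velocity has zero mean (∫φ_t(x,0)dx = 0), the solution grows linearly in t (unbounded, though not exponentially); if it does have zero mean, the solution stays bounded and simply oscillates.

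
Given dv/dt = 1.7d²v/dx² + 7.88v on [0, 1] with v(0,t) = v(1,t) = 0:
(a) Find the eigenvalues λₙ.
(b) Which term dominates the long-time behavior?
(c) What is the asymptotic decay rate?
Eigenvalues: λₙ = 1.7n²π²/1² - 7.88.
First three modes:
  n=1: λ₁ = 1.7π² - 7.88 ≈ 8.898
  n=2: λ₂ = 6.8π² - 7.88 ≈ 59.233
  n=3: λ₃ = 15.3π² - 7.88 ≈ 143.125
Since 1.7π² ≈ 16.778 > 7.88, all λₙ > 0.
The n=1 mode decays slowest → dominates as t → ∞.
Asymptotic: v ~ c₁ sin(πx/1) e^{-λ₁t} with decay rate λ₁ ≈ 8.898.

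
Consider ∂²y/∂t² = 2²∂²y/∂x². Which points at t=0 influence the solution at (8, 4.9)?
Domain of dependence: [-1.8, 17.8]. Signals travel at speed 2, so data within |x - 8| ≤ 2·4.9 = 9.8 can reach the point.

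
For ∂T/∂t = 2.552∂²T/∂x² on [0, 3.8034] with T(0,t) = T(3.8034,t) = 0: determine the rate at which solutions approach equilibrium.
Eigenvalues: λₙ = 2.552n²π²/3.8034².
First three modes:
  n=1: λ₁ = 2.552π²/3.8034² ≈ 1.741
  n=2: λ₂ = 10.208π²/3.8034² ≈ 6.965 (4× faster decay)
  n=3: λ₃ = 22.968π²/3.8034² ≈ 15.67 (9× faster decay)
As t → ∞, higher modes decay exponentially faster. The n=1 mode dominates: T ~ c₁ sin(πx/3.8034) e^{-λ₁t}.
Decay rate: λ₁ = 2.552π²/3.8034² ≈ 1.741.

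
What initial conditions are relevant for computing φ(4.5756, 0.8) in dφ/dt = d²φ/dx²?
The entire real line. The heat equation has infinite propagation speed: any initial disturbance instantly affects all points (though exponentially small far away).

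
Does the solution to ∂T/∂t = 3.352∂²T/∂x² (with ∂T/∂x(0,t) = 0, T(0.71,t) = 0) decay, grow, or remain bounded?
T → 0. Heat escapes through the Dirichlet boundary.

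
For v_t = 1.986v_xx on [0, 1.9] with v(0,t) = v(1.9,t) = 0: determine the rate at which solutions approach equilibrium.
Eigenvalues: λₙ = 1.986n²π²/1.9².
First three modes:
  n=1: λ₁ = 1.986π²/1.9² ≈ 5.43
  n=2: λ₂ = 7.944π²/1.9² ≈ 21.719 (4× faster decay)
  n=3: λ₃ = 17.874π²/1.9² ≈ 48.867 (9× faster decay)
As t → ∞, higher modes decay exponentially faster. The n=1 mode dominates: v ~ c₁ sin(πx/1.9) e^{-λ₁t}.
Decay rate: λ₁ = 1.986π²/1.9² ≈ 5.43.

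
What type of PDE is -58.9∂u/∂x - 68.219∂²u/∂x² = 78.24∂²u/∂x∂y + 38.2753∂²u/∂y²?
Rewriting in standard form: -68.219∂²u/∂x² - 78.24∂²u/∂x∂y - 38.2753∂²u/∂y² - 58.9∂u/∂x = 0. With A = -68.219, B = -78.24, C = -38.2753, the discriminant is -4322.9131628. This is an elliptic PDE.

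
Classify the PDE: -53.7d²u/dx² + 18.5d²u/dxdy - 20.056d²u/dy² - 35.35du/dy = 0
A = -53.7, B = 18.5, C = -20.056. Discriminant B² - 4AC = -3965.7788. Since -3965.7788 < 0, elliptic.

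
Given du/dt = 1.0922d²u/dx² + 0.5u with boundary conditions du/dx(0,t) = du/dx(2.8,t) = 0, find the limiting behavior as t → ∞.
u grows unboundedly. With Neumann BCs the constant mode has diffusion eigenvalue 0, so any r > 0 makes it grow like e^(0.5t); solution grows exponentially.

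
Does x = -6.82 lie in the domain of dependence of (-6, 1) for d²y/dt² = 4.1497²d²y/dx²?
Yes. The domain of dependence is [-10.1497, -1.8503], and -6.82 ∈ [-10.1497, -1.8503].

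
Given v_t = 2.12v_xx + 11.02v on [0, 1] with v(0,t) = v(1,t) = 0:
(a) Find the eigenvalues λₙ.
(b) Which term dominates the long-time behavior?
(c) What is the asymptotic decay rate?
Eigenvalues: λₙ = 2.12n²π²/1² - 11.02.
First three modes:
  n=1: λ₁ = 2.12π² - 11.02 ≈ 9.904
  n=2: λ₂ = 8.48π² - 11.02 ≈ 72.674
  n=3: λ₃ = 19.08π² - 11.02 ≈ 177.292
Since 2.12π² ≈ 20.924 > 11.02, all λₙ > 0.
The n=1 mode decays slowest → dominates as t → ∞.
Asymptotic: v ~ c₁ sin(πx/1) e^{-λ₁t} with decay rate λ₁ ≈ 9.904.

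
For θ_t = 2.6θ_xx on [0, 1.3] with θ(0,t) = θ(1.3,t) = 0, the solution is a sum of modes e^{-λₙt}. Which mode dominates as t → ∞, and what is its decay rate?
Eigenvalues: λₙ = 2.6n²π²/1.3².
First three modes:
  n=1: λ₁ = 2.6π²/1.3² ≈ 15.184
  n=2: λ₂ = 10.4π²/1.3² ≈ 60.736 (4× faster decay)
  n=3: λ₃ = 23.4π²/1.3² ≈ 136.656 (9× faster decay)
As t → ∞, higher modes decay exponentially faster. The n=1 mode dominates: θ ~ c₁ sin(πx/1.3) e^{-λ₁t}.
Decay rate: λ₁ = 2.6π²/1.3² ≈ 15.184.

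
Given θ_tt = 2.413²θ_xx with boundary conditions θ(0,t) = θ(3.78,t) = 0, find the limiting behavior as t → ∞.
θ oscillates (no decay). Energy is conserved; the solution oscillates indefinitely as standing waves.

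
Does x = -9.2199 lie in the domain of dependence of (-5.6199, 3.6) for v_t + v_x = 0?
Yes. The characteristic through (-5.6199, 3.6) passes through x = -9.2199.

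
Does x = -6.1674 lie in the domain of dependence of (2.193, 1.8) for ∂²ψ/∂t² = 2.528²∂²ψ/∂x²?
No. The domain of dependence is [-2.3574, 6.7434], and -6.1674 is outside this interval.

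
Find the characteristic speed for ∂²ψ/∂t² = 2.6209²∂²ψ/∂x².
Speed = 2.6209. Information travels along characteristics x = x₀ ± 2.6209t.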